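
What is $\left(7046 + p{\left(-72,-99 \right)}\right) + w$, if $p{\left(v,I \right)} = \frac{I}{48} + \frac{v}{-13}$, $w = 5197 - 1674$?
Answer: $\frac{2199075}{208} \approx 10572.0$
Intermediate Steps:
$w = 3523$ ($w = 5197 - 1674 = 3523$)
$p{\left(v,I \right)} = - \frac{v}{13} + \frac{I}{48}$ ($p{\left(v,I \right)} = I \frac{1}{48} + v \left(- \frac{1}{13}\right) = \frac{I}{48} - \frac{v}{13} = - \frac{v}{13} + \frac{I}{48}$)
$\left(7046 + p{\left(-72,-99 \right)}\right) + w = \left(7046 + \left(\left(- \frac{1}{13}\right) \left(-72\right) + \frac{1}{48} \left(-99\right)\right)\right) + 3523 = \left(7046 + \left(\frac{72}{13} - \frac{33}{16}\right)\right) + 3523 = \left(7046 + \frac{723}{208}\right) + 3523 = \frac{1466291}{208} + 3523 = \frac{2199075}{208}$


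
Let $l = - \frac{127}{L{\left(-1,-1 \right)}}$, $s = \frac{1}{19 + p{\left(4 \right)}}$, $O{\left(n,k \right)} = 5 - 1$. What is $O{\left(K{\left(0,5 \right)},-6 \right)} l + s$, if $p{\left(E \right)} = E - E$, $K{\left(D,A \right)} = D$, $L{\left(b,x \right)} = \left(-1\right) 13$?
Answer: $\frac{9665}{247} \approx 39.13$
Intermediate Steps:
$L{\left(b,x \right)} = -13$
$p{\left(E \right)} = 0$
$O{\left(n,k \right)} = 4$
$s = \frac{1}{19}$ ($s = \frac{1}{19 + 0} = \frac{1}{19} \approx 0.052632$)
$l = \frac{127}{13}$ ($l = - \frac{127}{-13} = \left(-127\right) \left(- \frac{1}{13}\right) = \frac{127}{13} \approx 9.7692$)
$O{\left(K{\left(0,5 \right)},-6 \right)} l + s = 4 \cdot \frac{127}{13} + \frac{1}{19} = \frac{508}{13} + \frac{1}{19} = \frac{9665}{247}$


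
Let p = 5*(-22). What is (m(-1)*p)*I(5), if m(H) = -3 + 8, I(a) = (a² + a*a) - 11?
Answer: -21450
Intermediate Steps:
I(a) = -11 + 2*a² (I(a) = (a² + a²) - 11 = 2*a² - 11 = -11 + 2*a²)
m(H) = 5
p = -110
(m(-1)*p)*I(5) = (5*(-110))*(-11 + 2*5²) = -550*(-11 + 2*25) = -550*(-11 + 50) = -550*39 = -21450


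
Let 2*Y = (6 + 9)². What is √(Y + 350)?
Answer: 5*√74/2 ≈ 21.506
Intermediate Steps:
Y = 225/2 (Y = (6 + 9)²/2 = (½)*15² = (½)*225 = 225/2 ≈ 112.50)
√(Y + 350) = √(225/2 + 350) = √(925/2) = 5*√74/2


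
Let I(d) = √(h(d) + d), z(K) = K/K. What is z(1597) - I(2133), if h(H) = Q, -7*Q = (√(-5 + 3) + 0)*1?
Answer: 1 - √(104517 - 7*I*√2)/7 ≈ -45.184 + 0.0021872*I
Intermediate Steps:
z(K) = 1
Q = -I*√2/7 (Q = -(√(-5 + 3) + 0)/7 = -(√(-2) + 0)/7 = -(I*√2 + 0)/7 = -I*√2/7 ≈ -0.20203*I)
h(H) = -I*√2/7
I(d) = √(d - I*√2/7) (I(d) = √(-I*√2/7 + d) = √(d - I*√2/7))
z(1597) - I(2133) = 1 - √(49*2133 - 7*I*√2)/7 = 1 - √(104517 - 7*I*√2)/7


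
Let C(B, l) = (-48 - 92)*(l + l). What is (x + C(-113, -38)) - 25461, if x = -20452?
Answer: -35273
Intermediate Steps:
C(B, l) = -280*l
(x + C(-113, -38)) - 25461 = (-20452 - 280*(-38)) - 25461 = (-20452 + 10640) - 25461 = -9812 - 25461 = -35273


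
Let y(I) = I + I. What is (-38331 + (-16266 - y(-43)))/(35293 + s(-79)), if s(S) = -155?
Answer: -54511/35138 ≈ -1.5513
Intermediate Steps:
y(I) = 2*I
(-38331 + (-16266 - y(-43)))/(35293 + s(-79)) = (-38331 + (-16266 - 2*(-43)))/(35293 - 155) = (-38331 + (-16266 - 1*(-86)))/35138 = (-38331 + (-16266 + 86))*(1/35138) = (-38331 - 16180)*(1/35138) = -54511*1/35138 = -54511/35138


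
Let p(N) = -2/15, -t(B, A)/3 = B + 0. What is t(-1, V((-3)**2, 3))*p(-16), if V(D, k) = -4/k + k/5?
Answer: -2/5 ≈ -0.40000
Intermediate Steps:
V(D, k) = -4/k + k/5 (V(D, k) = -4/k + k*(1/5) = -4/k + k/5)
t(B, A) = -3*B (t(B, A) = -3*(B + 0) = -3*B)
p(N) = -2/15 (p(N) = -2*1/15 = -2/15)
t(-1, V((-3)**2, 3))*p(-16) = -3*(-1)*(-2/15) = 3*(-2/15) = -2/5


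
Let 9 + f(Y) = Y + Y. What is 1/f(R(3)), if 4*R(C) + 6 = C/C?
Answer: -2/23 ≈ -0.086957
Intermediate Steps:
R(C) = -5/4 (R(C) = -3/2 + (C/C)/4 = -3/2 + (¼)*1 = -3/2 + ¼ = -5/4)
f(Y) = -9 + 2*Y (f(Y) = -9 + (Y + Y) = -9 + 2*Y)
1/f(R(3)) = 1/(-9 + 2*(-5/4)) = 1/(-9 - 5/2) = 1/(-23/2) = -2/23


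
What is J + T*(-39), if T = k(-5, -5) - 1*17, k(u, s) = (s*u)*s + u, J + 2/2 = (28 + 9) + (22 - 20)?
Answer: 5771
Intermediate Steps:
J = 38 (J = -1 + ((28 + 9) + (22 - 20)) = -1 + (37 + 2) = -1 + 39 = 38)
k(u, s) = u + u*s² (k(u, s) = u*s² + u = u + u*s²)
T = -147 (T = -5*(1 + (-5)²) - 1*17 = -5*(1 + 25) - 17 = -5*26 - 17 = -130 - 17 = -147)
J + T*(-39) = 38 - 147*(-39) = 38 + 5733 = 5771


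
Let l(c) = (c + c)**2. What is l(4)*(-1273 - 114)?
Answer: -88768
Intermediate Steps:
l(c) = 4*c**2 (l(c) = (2*c)**2 = 4*c**2)
l(4)*(-1273 - 114) = (4*4**2)*(-1273 - 114) = (4*16)*(-1387) = 64*(-1387) = -88768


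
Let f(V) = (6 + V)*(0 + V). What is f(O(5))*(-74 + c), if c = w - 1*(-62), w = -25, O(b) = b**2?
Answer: -28675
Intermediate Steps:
f(V) = V*(6 + V) (f(V) = (6 + V)*V = V*(6 + V))
c = 37 (c = -25 - 1*(-62) = -25 + 62 = 37)
f(O(5))*(-74 + c) = (5**2*(6 + 5**2))*(-74 + 37) = (25*(6 + 25))*(-37) = (25*31)*(-37) = 775*(-37) = -28675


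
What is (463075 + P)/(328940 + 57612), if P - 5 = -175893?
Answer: 287187/386552 ≈ 0.74295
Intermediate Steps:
P = -175888 (P = 5 - 175893 = -175888)
(463075 + P)/(328940 + 57612) = (463075 - 175888)/(328940 + 57612) = 287187/386552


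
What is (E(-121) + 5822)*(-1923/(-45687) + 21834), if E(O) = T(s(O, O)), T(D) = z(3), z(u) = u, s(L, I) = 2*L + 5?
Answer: 1936874402275/15229 ≈ 1.2718e+8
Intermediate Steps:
s(L, I) = 5 + 2*L
T(D) = 3
E(O) = 3
(E(-121) + 5822)*(-1923/(-45687) + 21834) = (3 + 5822)*(-1923/(-45687) + 21834) = 5825*(-1923*(-1/45687) + 21834) = 5825*(641/15229 + 21834) = 5825*(332510627/15229) = 1936874402275/15229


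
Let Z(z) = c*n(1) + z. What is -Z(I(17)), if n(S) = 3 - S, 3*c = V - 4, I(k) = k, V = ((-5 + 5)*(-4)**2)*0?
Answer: -43/3 ≈ -14.333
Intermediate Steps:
V = 0 (V = (0*16)*0 = 0*0 = 0)
c = -4/3 (c = (0 - 4)/3 = (1/3)*(-4) = -4/3 ≈ -1.3333)
Z(z) = -8/3 + z (Z(z) = -4*(3 - 1*1)/3 + z = -4*(3 - 1)/3 + z = -4/3*2 + z = -8/3 + z)
-Z(I(17)) = -(-8/3 + 17) = -1*43/3 = -43/3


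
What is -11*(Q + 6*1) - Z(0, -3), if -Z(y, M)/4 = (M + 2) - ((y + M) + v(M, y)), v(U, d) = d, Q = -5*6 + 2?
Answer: 250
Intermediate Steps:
Q = -28 (Q = -30 + 2 = -28)
Z(y, M) = -8 + 8*y (Z(y, M) = -4*((M + 2) - ((y + M) + y)) = -4*((2 + M) - ((M + y) + y)) = -4*((2 + M) - (M + 2*y)) = -4*((2 + M) + (-M - 2*y)) = -4*(2 - 2*y) = -8 + 8*y)
-11*(Q + 6*1) - Z(0, -3) = -11*(-28 + 6*1) - (-8 + 8*0) = -11*(-28 + 6) - (-8 + 0) = -11*(-22) - 1*(-8) = 242 + 8 = 250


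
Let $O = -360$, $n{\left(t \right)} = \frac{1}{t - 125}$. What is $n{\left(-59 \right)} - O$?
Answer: $\frac{66239}{184} \approx 359.99$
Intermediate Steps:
$n{\left(t \right)} = \frac{1}{-125 + t}$
$n{\left(-59 \right)} - O = \frac{1}{-125 - 59} - -360 = \frac{1}{-184} + 360 = - \frac{1}{184} + 360 = \frac{66239}{184}$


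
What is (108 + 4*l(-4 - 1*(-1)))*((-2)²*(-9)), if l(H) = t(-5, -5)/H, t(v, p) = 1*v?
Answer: -4128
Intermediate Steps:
t(v, p) = v
l(H) = -5/H
(108 + 4*l(-4 - 1*(-1)))*((-2)²*(-9)) = (108 + 4*(-5/(-4 - 1*(-1))))*((-2)²*(-9)) = (108 + 4*(-5/(-4 + 1)))*(4*(-9)) = (108 + 4*(-5/(-3)))*(-36) = (108 + 4*(-5*(-⅓)))*(-36) = (108 + 4*(5/3))*(-36) = (108 + 20/3)*(-36) = (344/3)*(-36) = -4128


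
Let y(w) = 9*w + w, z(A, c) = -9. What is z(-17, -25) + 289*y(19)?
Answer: 54901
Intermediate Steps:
y(w) = 10*w
z(-17, -25) + 289*y(19) = -9 + 289*(10*19) = -9 + 289*190 = -9 + 54910 = 54901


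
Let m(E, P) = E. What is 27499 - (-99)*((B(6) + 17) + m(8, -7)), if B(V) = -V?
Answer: 29380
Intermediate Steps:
27499 - (-99)*((B(6) + 17) + m(8, -7)) = 27499 - (-99)*((-1*6 + 17) + 8) = 27499 - (-99)*((-6 + 17) + 8) = 27499 - (-99)*(11 + 8) = 27499 - (-99)*19 = 27499 - 1*(-1881) = 27499 + 1881 = 29380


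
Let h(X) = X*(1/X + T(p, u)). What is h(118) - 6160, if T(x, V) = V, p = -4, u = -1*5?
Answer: -6749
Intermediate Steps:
u = -5
h(X) = X*(-5 + 1/X) (h(X) = X*(1/X - 5) = X*(-5 + 1/X))
h(118) - 6160 = (1 - 5*118) - 6160 = (1 - 590) - 6160 = -589 - 6160 = -6749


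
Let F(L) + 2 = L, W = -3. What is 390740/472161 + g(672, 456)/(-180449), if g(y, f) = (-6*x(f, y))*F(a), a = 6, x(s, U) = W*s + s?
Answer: 60173982292/85200980289 ≈ 0.70626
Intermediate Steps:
x(s, U) = -2*s (x(s, U) = -3*s + s = -2*s)
F(L) = -2 + L
g(y, f) = 48*f (g(y, f) = (-(-12)*f)*(-2 + 6) = (12*f)*4 = 48*f)
390740/472161 + g(672, 456)/(-180449) = 390740/472161 + (48*456)/(-180449) = 390740*(1/472161) + 21888*(-1/180449) = 390740/472161 - 21888/180449 = 60173982292/85200980289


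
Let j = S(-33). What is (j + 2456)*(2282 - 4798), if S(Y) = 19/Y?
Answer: -203868964/33 ≈ -6.1778e+6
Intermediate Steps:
j = -19/33 (j = 19/(-33) = 19*(-1/33) = -19/33 ≈ -0.57576)
(j + 2456)*(2282 - 4798) = (-19/33 + 2456)*(2282 - 4798) = (81029/33)*(-2516) = -203868964/33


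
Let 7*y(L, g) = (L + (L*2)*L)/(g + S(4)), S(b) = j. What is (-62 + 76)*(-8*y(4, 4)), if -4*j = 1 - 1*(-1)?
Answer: -1152/7 ≈ -164.57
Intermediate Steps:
j = -½ (j = -(1 - 1*(-1))/4 = -(1 + 1)/4 = -¼*2 = -½ ≈ -0.50000)
S(b) = -½
y(L, g) = (L + 2*L²)/(7*(-½ + g)) (y(L, g) = ((L + (L*2)*L)/(g - ½))/7 = ((L + (2*L)*L)/(-½ + g))/7 = ((L + 2*L²)/(-½ + g))/7 = (L + 2*L²)/(7*(-½ + g)))
(-62 + 76)*(-8*y(4, 4)) = (-62 + 76)*(-16*4*(1 + 2*4)/(7*(-1 + 2*4))) = 14*(-16*4*(1 + 8)/(7*(-1 + 8))) = 14*(-16*4*9/(7*7)) = 14*(-8*72/49) = 14*(-576/49) = -1152/7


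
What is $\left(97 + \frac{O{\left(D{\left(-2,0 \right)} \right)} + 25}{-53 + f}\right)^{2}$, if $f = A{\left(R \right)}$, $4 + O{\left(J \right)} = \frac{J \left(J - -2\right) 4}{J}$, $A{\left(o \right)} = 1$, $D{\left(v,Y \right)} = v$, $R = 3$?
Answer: $\frac{25230529}{2704} \approx 9330.8$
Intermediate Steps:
$O{\left(J \right)} = 4 + 4 J$ ($O{\left(J \right)} = -4 + \frac{J \left(J - -2\right) 4}{J} = -4 + \frac{J \left(J + 2\right) 4}{J} = -4 + \frac{J \left(2 + J\right) 4}{J} = -4 + \frac{4 J \left(2 + J\right)}{J} = -4 + \left(8 + 4 J\right) = 4 + 4 J$)
$f = 1$
$\left(97 + \frac{O{\left(D{\left(-2,0 \right)} \right)} + 25}{-53 + f}\right)^{2} = \left(97 + \frac{\left(4 + 4 \left(-2\right)\right) + 25}{-53 + 1}\right)^{2} = \left(97 + \frac{\left(4 - 8\right) + 25}{-52}\right)^{2} = \left(97 + \left(-4 + 25\right) \left(- \frac{1}{52}\right)\right)^{2} = \left(97 + 21 \left(- \frac{1}{52}\right)\right)^{2} = \left(97 - \frac{21}{52}\right)^{2} = \left(\frac{5023}{52}\right)^{2} = \frac{25230529}{2704}$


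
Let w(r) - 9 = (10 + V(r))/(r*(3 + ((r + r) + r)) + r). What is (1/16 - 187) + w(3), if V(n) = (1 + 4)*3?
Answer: -110633/624 ≈ -177.30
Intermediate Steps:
V(n) = 15 (V(n) = 5*3 = 15)
w(r) = 9 + 25/(r + r*(3 + 3*r)) (w(r) = 9 + (10 + 15)/(r*(3 + ((r + r) + r)) + r) = 9 + 25/(r*(3 + (2*r + r)) + r) = 9 + 25/(r*(3 + 3*r) + r) = 9 + 25/(r + r*(3 + 3*r)))
(1/16 - 187) + w(3) = (1/16 - 187) + (25 + 27*3² + 36*3)/(3*(4 + 3*3)) = (1/16 - 187) + (25 + 27*9 + 108)/(3*(4 + 9)) = -2991/16 + (⅓)*(25 + 243 + 108)/13 = -2991/16 + (⅓)*(1/13)*376 = -2991/16 + 376/39 = -110633/624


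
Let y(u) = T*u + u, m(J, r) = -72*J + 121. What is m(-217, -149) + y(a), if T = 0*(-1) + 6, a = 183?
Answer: 17026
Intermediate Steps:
m(J, r) = 121 - 72*J
T = 6 (T = 0 + 6 = 6)
y(u) = 7*u (y(u) = 6*u + u = 7*u)
m(-217, -149) + y(a) = (121 - 72*(-217)) + 7*183 = (121 + 15624) + 1281 = 15745 + 1281 = 17026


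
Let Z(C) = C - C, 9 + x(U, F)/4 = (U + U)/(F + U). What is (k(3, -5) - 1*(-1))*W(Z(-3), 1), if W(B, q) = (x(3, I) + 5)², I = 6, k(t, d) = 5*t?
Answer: 115600/9 ≈ 12844.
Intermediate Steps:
x(U, F) = -36 + 8*U/(F + U) (x(U, F) = -36 + 4*((U + U)/(F + U)) = -36 + 4*((2*U)/(F + U)) = -36 + 4*(2*U/(F + U)) = -36 + 8*U/(F + U))
Z(C) = 0
W(B, q) = 7225/9 (W(B, q) = (4*(-9*6 - 7*3)/(6 + 3) + 5)² = (4*(-54 - 21)/9 + 5)² = (4*(⅑)*(-75) + 5)² = (-100/3 + 5)² = (-85/3)² = 7225/9)
(k(3, -5) - 1*(-1))*W(Z(-3), 1) = (5*3 - 1*(-1))*(7225/9) = (15 + 1)*(7225/9) = 16*(7225/9) = 115600/9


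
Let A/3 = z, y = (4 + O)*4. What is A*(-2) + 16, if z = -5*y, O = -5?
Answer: -104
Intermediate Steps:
y = -4 (y = (4 - 5)*4 = -1*4 = -4)
z = 20 (z = -5*(-4) = 20)
A = 60 (A = 3*20 = 60)
A*(-2) + 16 = 60*(-2) + 16 = -120 + 16 = -104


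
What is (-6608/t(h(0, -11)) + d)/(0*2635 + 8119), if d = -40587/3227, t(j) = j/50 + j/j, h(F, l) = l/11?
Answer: -21799787/26200013 ≈ -0.83205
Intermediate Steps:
h(F, l) = l/11 (h(F, l) = l*(1/11) = l/11)
t(j) = 1 + j/50 (t(j) = j*(1/50) + 1 = j/50 + 1 = 1 + j/50)
d = -40587/3227 (d = -40587*1/3227 = -40587/3227 ≈ -12.577)
(-6608/t(h(0, -11)) + d)/(0*2635 + 8119) = (-6608/(1 + ((1/11)*(-11))/50) - 40587/3227)/(0*2635 + 8119) = (-6608/(1 + (1/50)*(-1)) - 40587/3227)/(0 + 8119) = (-6608/(1 - 1/50) - 40587/3227)/8119 = (-6608/49/50 - 40587/3227)*(1/8119) = (-6608*50/49 - 40587/3227)*(1/8119) = (-47200/7 - 40587/3227)*(1/8119) = -21799787/3227*1/8119 = -21799787/26200013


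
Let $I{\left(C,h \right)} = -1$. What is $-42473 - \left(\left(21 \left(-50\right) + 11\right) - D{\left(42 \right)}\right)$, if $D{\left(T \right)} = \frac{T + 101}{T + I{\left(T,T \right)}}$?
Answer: $- \frac{1698651}{41} \approx -41431.0$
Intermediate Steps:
$D{\left(T \right)} = \frac{101 + T}{-1 + T}$ ($D{\left(T \right)} = \frac{T + 101}{T - 1} = \frac{101 + T}{-1 + T}$)
$-42473 - \left(\left(21 \left(-50\right) + 11\right) - D{\left(42 \right)}\right) = -42473 - \left(\left(21 \left(-50\right) + 11\right) - \frac{101 + 42}{-1 + 42}\right) = -42473 - \left(\left(-1050 + 11\right) - \frac{1}{41} \cdot 143\right) = -42473 - \left(-1039 - \frac{1}{41} \cdot 143\right) = -42473 - \left(-1039 - \frac{143}{41}\right) = -42473 - - \frac{42742}{41} = -42473 + \frac{42742}{41} = - \frac{1698651}{41}$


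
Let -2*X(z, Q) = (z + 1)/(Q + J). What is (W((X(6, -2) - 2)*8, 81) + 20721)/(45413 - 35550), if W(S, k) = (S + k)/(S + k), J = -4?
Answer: 20722/9863 ≈ 2.1010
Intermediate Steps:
X(z, Q) = -(1 + z)/(2*(-4 + Q)) (X(z, Q) = -(z + 1)/(2*(Q - 4)) = -(1 + z)/(2*(-4 + Q)))
W(S, k) = 1
(W((X(6, -2) - 2)*8, 81) + 20721)/(45413 - 35550) = (1 + 20721)/(45413 - 35550) = 20722/9863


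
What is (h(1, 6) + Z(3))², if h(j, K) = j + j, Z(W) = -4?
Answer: 4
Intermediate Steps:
h(j, K) = 2*j
(h(1, 6) + Z(3))² = (2*1 - 4)² = (2 - 4)² = (-2)² = 4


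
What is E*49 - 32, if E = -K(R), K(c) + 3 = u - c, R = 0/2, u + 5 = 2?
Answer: 262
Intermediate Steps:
u = -3 (u = -5 + 2 = -3)
R = 0 (R = 0*(½) = 0)
K(c) = -6 - c (K(c) = -3 + (-3 - c) = -6 - c)
E = 6 (E = -(-6 - 1*0) = -(-6 + 0) = -1*(-6) = 6)
E*49 - 32 = 6*49 - 32 = 294 - 32 = 262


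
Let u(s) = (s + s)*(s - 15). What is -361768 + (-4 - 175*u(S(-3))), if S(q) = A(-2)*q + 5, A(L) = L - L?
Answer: -344272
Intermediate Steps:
A(L) = 0
S(q) = 5 (S(q) = 0*q + 5 = 0 + 5 = 5)
u(s) = 2*s*(-15 + s) (u(s) = (2*s)*(-15 + s) = 2*s*(-15 + s))
-361768 + (-4 - 175*u(S(-3))) = -361768 + (-4 - 350*5*(-15 + 5)) = -361768 + (-4 - 350*5*(-10)) = -361768 + (-4 - 175*(-100)) = -361768 + (-4 + 17500) = -361768 + 17496 = -344272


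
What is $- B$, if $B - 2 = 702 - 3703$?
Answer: $2999$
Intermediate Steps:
$B = -2999$ ($B = 2 + \left(702 - 3703\right) = 2 - 3001 = -2999$)
$- B = \left(-1\right) \left(-2999\right) = 2999$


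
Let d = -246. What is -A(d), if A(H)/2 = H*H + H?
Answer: -120540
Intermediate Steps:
A(H) = 2*H + 2*H² (A(H) = 2*(H*H + H) = 2*(H² + H) = 2*(H + H²) = 2*H + 2*H²)
-A(d) = -2*(-246)*(1 - 246) = -2*(-246)*(-245) = -1*120540 = -120540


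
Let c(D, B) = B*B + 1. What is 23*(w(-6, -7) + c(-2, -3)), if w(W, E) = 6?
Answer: 368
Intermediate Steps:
c(D, B) = 1 + B**2 (c(D, B) = B**2 + 1 = 1 + B**2)
23*(w(-6, -7) + c(-2, -3)) = 23*(6 + (1 + (-3)**2)) = 23*(6 + (1 + 9)) = 23*(6 + 10) = 23*16 = 368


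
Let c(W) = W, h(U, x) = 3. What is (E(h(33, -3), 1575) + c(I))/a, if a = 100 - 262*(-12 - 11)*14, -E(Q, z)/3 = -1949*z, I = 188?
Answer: 9209213/84464 ≈ 109.03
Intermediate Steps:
E(Q, z) = 5847*z (E(Q, z) = -(-5847)*z = 5847*z)
a = 84464 (a = 100 - (-6026)*14 = 100 - 262*(-322) = 100 + 84364 = 84464)
(E(h(33, -3), 1575) + c(I))/a = (5847*1575 + 188)/84464 = (9209025 + 188)*(1/84464) = 9209213*(1/84464) = 9209213/84464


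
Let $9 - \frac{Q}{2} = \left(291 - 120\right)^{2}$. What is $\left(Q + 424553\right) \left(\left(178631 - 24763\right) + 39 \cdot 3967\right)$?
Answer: $112968109709$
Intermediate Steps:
$Q = -58464$ ($Q = 18 - 2 \left(291 - 120\right)^{2} = 18 - 2 \cdot 171^{2} = 18 - 58482 = -58464$)
$\left(Q + 424553\right) \left(\left(178631 - 24763\right) + 39 \cdot 3967\right) = \left(-58464 + 424553\right) \left(\left(178631 - 24763\right) + 39 \cdot 3967\right) = 366089 \left(\left(178631 - 24763\right) + 154713\right) = 366089 \left(153868 + 154713\right) = 366089 \cdot 308581 = 112968109709$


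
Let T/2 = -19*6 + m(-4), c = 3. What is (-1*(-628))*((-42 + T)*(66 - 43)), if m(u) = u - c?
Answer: -4102096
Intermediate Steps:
m(u) = -3 + u (m(u) = u - 1*3 = u - 3 = -3 + u)
T = -242 (T = 2*(-19*6 + (-3 - 4)) = 2*(-114 - 7) = 2*(-121) = -242)
(-1*(-628))*((-42 + T)*(66 - 43)) = (-1*(-628))*((-42 - 242)*(66 - 43)) = 628*(-284*23) = 628*(-6532) = -4102096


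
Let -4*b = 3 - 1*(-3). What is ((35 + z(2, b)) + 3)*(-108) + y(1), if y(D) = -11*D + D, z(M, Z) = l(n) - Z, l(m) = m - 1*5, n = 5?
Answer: -4276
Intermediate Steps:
b = -3/2 (b = -(3 - 1*(-3))/4 = -(3 + 3)/4 = -1/4*6 = -3/2 ≈ -1.5000)
l(m) = -5 + m (l(m) = m - 5 = -5 + m)
z(M, Z) = -Z (z(M, Z) = (-5 + 5) - Z = 0 - Z = -Z)
y(D) = -10*D
((35 + z(2, b)) + 3)*(-108) + y(1) = ((35 - 1*(-3/2)) + 3)*(-108) - 10*1 = ((35 + 3/2) + 3)*(-108) - 10 = (73/2 + 3)*(-108) - 10 = (79/2)*(-108) - 10 = -4266 - 10 = -4276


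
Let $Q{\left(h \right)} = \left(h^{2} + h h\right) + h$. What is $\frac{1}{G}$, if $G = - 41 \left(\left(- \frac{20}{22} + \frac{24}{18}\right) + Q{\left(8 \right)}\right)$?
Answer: $- \frac{33}{184582} \approx -0.00017878$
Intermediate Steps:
$Q{\left(h \right)} = h + 2 h^{2}$ ($Q{\left(h \right)} = \left(h^{2} + h^{2}\right) + h = 2 h^{2} + h = h + 2 h^{2}$)
$G = - \frac{184582}{33}$ ($G = - 41 \left(\left(- \frac{20}{22} + \frac{24}{18}\right) + 8 \left(1 + 2 \cdot 8\right)\right) = - 41 \left(\left(\left(-20\right) \frac{1}{22} + 24 \cdot \frac{1}{18}\right) + 8 \left(1 + 16\right)\right) = - 41 \left(\left(- \frac{10}{11} + \frac{4}{3}\right) + 8 \cdot 17\right) = - 41 \left(\frac{14}{33} + 136\right) = \left(-41\right) \frac{4502}{33} = - \frac{184582}{33} \approx -5593.4$)
$\frac{1}{G} = \frac{1}{- \frac{184582}{33}} = - \frac{33}{184582}$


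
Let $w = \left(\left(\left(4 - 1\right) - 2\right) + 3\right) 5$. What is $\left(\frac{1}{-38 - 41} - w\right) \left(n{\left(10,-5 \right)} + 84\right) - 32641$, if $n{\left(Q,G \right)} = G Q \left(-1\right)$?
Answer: $- \frac{2790493}{79} \approx -35323.0$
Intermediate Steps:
$n{\left(Q,G \right)} = - G Q$
$w = 20$ ($w = \left(\left(3 - 2\right) + 3\right) 5 = \left(1 + 3\right) 5 = 4 \cdot 5 = 20$)
$\left(\frac{1}{-38 - 41} - w\right) \left(n{\left(10,-5 \right)} + 84\right) - 32641 = \left(\frac{1}{-38 - 41} - 20\right) \left(\left(-1\right) \left(-5\right) 10 + 84\right) - 32641 = \left(\frac{1}{-79} - 20\right) \left(50 + 84\right) - 32641 = \left(- \frac{1}{79} - 20\right) 134 - 32641 = \left(- \frac{1581}{79}\right) 134 - 32641 = - \frac{211854}{79} - 32641 = - \frac{2790493}{79}$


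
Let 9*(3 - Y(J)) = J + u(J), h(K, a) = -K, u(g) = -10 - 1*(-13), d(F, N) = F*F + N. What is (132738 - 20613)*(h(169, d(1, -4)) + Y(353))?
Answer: -69143750/3 ≈ -2.3048e+7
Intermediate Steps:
d(F, N) = N + F**2 (d(F, N) = F**2 + N = N + F**2)
u(g) = 3 (u(g) = -10 + 13 = 3)
Y(J) = 8/3 - J/9 (Y(J) = 3 - (J + 3)/9 = 3 - (3 + J)/9 = 3 + (-1/3 - J/9) = 8/3 - J/9)
(132738 - 20613)*(h(169, d(1, -4)) + Y(353)) = (132738 - 20613)*(-1*169 + (8/3 - 1/9*353)) = 112125*(-169 + (8/3 - 353/9)) = 112125*(-169 - 329/9) = 112125*(-1850/9) = -69143750/3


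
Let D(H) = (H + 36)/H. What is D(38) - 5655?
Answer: -107408/19 ≈ -5653.1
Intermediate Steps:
D(H) = (36 + H)/H
D(38) - 5655 = (36 + 38)/38 - 5655 = (1/38)*74 - 5655 = 37/19 - 5655 = -107408/19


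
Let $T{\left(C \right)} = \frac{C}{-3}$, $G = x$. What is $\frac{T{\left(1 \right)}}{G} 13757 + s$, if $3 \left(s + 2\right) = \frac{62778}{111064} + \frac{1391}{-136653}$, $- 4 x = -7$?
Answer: $- \frac{417875509695685}{159360902316} \approx -2622.2$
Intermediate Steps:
$x = \frac{7}{4}$ ($x = \left(- \frac{1}{4}\right) \left(-7\right) = \frac{7}{4} \approx 1.75$)
$G = \frac{7}{4} \approx 1.75$
$T{\left(C \right)} = - \frac{C}{3}$ ($T{\left(C \right)} = C \left(- \frac{1}{3}\right) = - \frac{C}{3}$)
$s = - \frac{41319530371}{22765843188}$ ($s = -2 + \frac{\frac{62778}{111064} + \frac{1391}{-136653}}{3} = -2 + \frac{62778 \cdot \frac{1}{111064} + 1391 \left(- \frac{1}{136653}\right)}{3} = -2 + \frac{\frac{31389}{55532} - \frac{1391}{136653}}{3} = -2 + \frac{1}{3} \cdot \frac{4212156005}{7588614396} = -2 + \frac{4212156005}{22765843188} = - \frac{41319530371}{22765843188} \approx -1.815$)
$\frac{T{\left(1 \right)}}{G} 13757 + s = \frac{\left(- \frac{1}{3}\right) 1}{\frac{7}{4}} \cdot 13757 - \frac{41319530371}{22765843188} = \left(- \frac{1}{3}\right) \frac{4}{7} \cdot 13757 - \frac{41319530371}{22765843188} = \left(- \frac{4}{21}\right) 13757 - \frac{41319530371}{22765843188} = - \frac{55028}{21} - \frac{41319530371}{22765843188} = - \frac{417875509695685}{159360902316}$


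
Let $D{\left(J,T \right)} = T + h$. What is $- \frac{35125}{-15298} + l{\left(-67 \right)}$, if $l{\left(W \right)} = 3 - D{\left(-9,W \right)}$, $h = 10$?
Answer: $\frac{953005}{15298} \approx 62.296$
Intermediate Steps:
$D{\left(J,T \right)} = 10 + T$ ($D{\left(J,T \right)} = T + 10 = 10 + T$)
$l{\left(W \right)} = -7 - W$ ($l{\left(W \right)} = 3 - \left(10 + W\right) = -7 - W$)
$- \frac{35125}{-15298} + l{\left(-67 \right)} = - \frac{35125}{-15298} - -60 = \left(-35125\right) \left(- \frac{1}{15298}\right) + \left(-7 + 67\right) = \frac{35125}{15298} + 60 = \frac{953005}{15298}$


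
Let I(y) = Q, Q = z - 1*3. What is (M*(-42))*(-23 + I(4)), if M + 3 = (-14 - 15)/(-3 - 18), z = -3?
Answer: -1972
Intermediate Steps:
M = -34/21 (M = -3 + (-14 - 15)/(-3 - 18) = -3 - 29/(-21) = -3 - 29*(-1/21) = -3 + 29/21 = -34/21 ≈ -1.6190)
Q = -6 (Q = -3 - 1*3 = -3 - 3 = -6)
I(y) = -6
(M*(-42))*(-23 + I(4)) = (-34/21*(-42))*(-23 - 6) = 68*(-29) = -1972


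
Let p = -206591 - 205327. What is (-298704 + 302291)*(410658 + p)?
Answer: -4519620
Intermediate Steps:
p = -411918
(-298704 + 302291)*(410658 + p) = (-298704 + 302291)*(410658 - 411918) = 3587*(-1260) = -4519620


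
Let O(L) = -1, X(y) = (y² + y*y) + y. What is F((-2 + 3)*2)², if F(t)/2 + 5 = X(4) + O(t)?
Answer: 3600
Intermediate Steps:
X(y) = y + 2*y² (X(y) = (y² + y²) + y = 2*y² + y = y + 2*y²)
F(t) = 60 (F(t) = -10 + 2*(4*(1 + 2*4) - 1) = -10 + 2*(4*(1 + 8) - 1) = -10 + 2*(4*9 - 1) = -10 + 2*(36 - 1) = -10 + 2*35 = -10 + 70 = 60)
F((-2 + 3)*2)² = 60² = 3600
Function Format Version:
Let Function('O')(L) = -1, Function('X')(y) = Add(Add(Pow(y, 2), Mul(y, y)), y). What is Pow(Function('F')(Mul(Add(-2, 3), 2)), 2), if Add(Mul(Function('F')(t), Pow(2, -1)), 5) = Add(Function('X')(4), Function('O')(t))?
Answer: 3600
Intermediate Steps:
Function('X')(y) = Add(y, Mul(2, Pow(y, 2))) (Function('X')(y) = Add(Add(Pow(y, 2), Pow(y, 2)), y) = Add(Mul(2, Pow(y, 2)), y) = Add(y, Mul(2, Pow(y, 2))))
Function('F')(t) = 60 (Function('F')(t) = Add(-10, Mul(2, Add(Mul(4, Add(1, Mul(2, 4))), -1))) = Add(-10, Mul(2, Add(Mul(4, Add(1, 8)), -1))) = Add(-10, Mul(2, Add(Mul(4, 9), -1))) = Add(-10, Mul(2, Add(36, -1))) = Add(-10, Mul(2, 35)) = Add(-10, 70) = 60)
Pow(Function('F')(Mul(Add(-2, 3), 2)), 2) = Pow(60, 2) = 3600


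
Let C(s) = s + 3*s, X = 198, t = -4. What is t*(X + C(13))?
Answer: -1000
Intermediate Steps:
C(s) = 4*s
t*(X + C(13)) = -4*(198 + 4*13) = -4*(198 + 52) = -4*250 = -1000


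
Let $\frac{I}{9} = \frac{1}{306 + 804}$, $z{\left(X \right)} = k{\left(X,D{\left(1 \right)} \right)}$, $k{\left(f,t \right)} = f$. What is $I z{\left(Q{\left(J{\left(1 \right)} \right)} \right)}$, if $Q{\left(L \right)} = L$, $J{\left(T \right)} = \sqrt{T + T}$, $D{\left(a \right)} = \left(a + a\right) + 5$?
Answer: $\frac{3 \sqrt{2}}{370} \approx 0.011467$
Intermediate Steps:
$D{\left(a \right)} = 5 + 2 a$ ($D{\left(a \right)} = 2 a + 5 = 5 + 2 a$)
$J{\left(T \right)} = \sqrt{2} \sqrt{T}$ ($J{\left(T \right)} = \sqrt{2 T} = \sqrt{2} \sqrt{T}$)
$z{\left(X \right)} = X$
$I = \frac{3}{370}$ ($I = \frac{9}{306 + 804} = \frac{9}{1110} = 9 \cdot \frac{1}{1110} = \frac{3}{370} \approx 0.0081081$)
$I z{\left(Q{\left(J{\left(1 \right)} \right)} \right)} = \frac{3 \sqrt{2} \sqrt{1}}{370} = \frac{3 \sqrt{2} \cdot 1}{370} = \frac{3 \sqrt{2}}{370}$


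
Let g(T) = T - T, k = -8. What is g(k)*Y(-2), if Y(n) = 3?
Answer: 0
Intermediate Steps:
g(T) = 0
g(k)*Y(-2) = 0*3 = 0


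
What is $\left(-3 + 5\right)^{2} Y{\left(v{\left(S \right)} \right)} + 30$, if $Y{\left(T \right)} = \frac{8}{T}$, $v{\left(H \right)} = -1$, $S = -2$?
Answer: $-2$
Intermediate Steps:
$\left(-3 + 5\right)^{2} Y{\left(v{\left(S \right)} \right)} + 30 = \left(-3 + 5\right)^{2} \frac{8}{-1} + 30 = 2^{2} \cdot 8 \left(-1\right) + 30 = 4 \left(-8\right) + 30 = -32 + 30 = -2$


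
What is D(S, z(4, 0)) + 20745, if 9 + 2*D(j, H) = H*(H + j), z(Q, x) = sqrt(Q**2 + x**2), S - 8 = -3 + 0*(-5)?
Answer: 41517/2 ≈ 20759.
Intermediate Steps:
S = 5 (S = 8 + (-3 + 0*(-5)) = 8 + (-3 + 0) = 8 - 3 = 5)
D(j, H) = -9/2 + H*(H + j)/2 (D(j, H) = -9/2 + (H*(H + j))/2 = -9/2 + H*(H + j)/2)
D(S, z(4, 0)) + 20745 = (-9/2 + (sqrt(4**2 + 0**2))**2/2 + (1/2)*sqrt(4**2 + 0**2)*5) + 20745 = (-9/2 + (sqrt(16 + 0))**2/2 + (1/2)*sqrt(16 + 0)*5) + 20745 = (-9/2 + (sqrt(16))**2/2 + (1/2)*sqrt(16)*5) + 20745 = (-9/2 + (1/2)*4**2 + (1/2)*4*5) + 20745 = (-9/2 + (1/2)*16 + 10) + 20745 = (-9/2 + 8 + 10) + 20745 = 27/2 + 20745 = 41517/2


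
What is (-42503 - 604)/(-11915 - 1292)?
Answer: 43107/13207 ≈ 3.2640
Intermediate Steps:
(-42503 - 604)/(-11915 - 1292) = -43107/(-13207) = -43107*(-1/13207) = 43107/13207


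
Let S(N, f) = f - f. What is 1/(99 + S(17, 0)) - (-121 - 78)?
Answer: 19702/99 ≈ 199.01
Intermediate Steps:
S(N, f) = 0
1/(99 + S(17, 0)) - (-121 - 78) = 1/(99 + 0) - (-121 - 78) = 1/99 - 1*(-199) = 1/99 + 199 = 19702/99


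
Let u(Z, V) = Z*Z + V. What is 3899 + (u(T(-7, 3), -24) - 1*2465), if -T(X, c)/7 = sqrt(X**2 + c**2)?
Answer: 4252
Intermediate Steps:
T(X, c) = -7*sqrt(X**2 + c**2)
u(Z, V) = V + Z**2 (u(Z, V) = Z**2 + V = V + Z**2)
3899 + (u(T(-7, 3), -24) - 1*2465) = 3899 + ((-24 + (-7*sqrt((-7)**2 + 3**2))**2) - 1*2465) = 3899 + ((-24 + (-7*sqrt(49 + 9))**2) - 2465) = 3899 + ((-24 + (-7*sqrt(58))**2) - 2465) = 3899 + ((-24 + 2842) - 2465) = 3899 + (2818 - 2465) = 3899 + 353 = 4252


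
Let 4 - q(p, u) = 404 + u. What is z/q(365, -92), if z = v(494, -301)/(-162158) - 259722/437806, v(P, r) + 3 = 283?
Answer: 10559646439/5466518391796 ≈ 0.0019317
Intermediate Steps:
q(p, u) = -400 - u (q(p, u) = 4 - (404 + u) = 4 + (-404 - u) = -400 - u)
v(P, r) = 280 (v(P, r) = -3 + 283 = 280)
z = -10559646439/17748436337 (z = 280/(-162158) - 259722/437806 = 280*(-1/162158) - 259722*1/437806 = -140/81079 - 129861/218903 = -10559646439/17748436337 ≈ -0.59496)
z/q(365, -92) = -10559646439/(17748436337*(-400 - 1*(-92))) = -10559646439/(17748436337*(-400 + 92)) = -10559646439/17748436337/(-308) = -10559646439/17748436337*(-1/308) = 10559646439/5466518391796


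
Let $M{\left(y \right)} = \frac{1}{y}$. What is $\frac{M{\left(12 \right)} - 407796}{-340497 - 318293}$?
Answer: $\frac{4893551}{7905480} \approx 0.61901$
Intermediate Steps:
$\frac{M{\left(12 \right)} - 407796}{-340497 - 318293} = \frac{\frac{1}{12} - 407796}{-340497 - 318293} = \frac{\frac{1}{12} - 407796}{-658790} = \left(- \frac{4893551}{12}\right) \left(- \frac{1}{658790}\right) = \frac{4893551}{7905480}$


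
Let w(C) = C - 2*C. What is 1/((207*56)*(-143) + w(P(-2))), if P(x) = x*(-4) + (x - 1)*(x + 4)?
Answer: -1/1657658 ≈ -6.0326e-7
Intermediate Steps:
P(x) = -4*x + (-1 + x)*(4 + x)
w(C) = -C
1/((207*56)*(-143) + w(P(-2))) = 1/((207*56)*(-143) - (-4 + (-2)**2 - 1*(-2))) = 1/(11592*(-143) - (-4 + 4 + 2)) = 1/(-1657656 - 1*2) = 1/(-1657656 - 2) = 1/(-1657658) = -1/1657658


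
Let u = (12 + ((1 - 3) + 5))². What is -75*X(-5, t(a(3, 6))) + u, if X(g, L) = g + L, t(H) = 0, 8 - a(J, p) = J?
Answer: 600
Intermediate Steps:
a(J, p) = 8 - J
X(g, L) = L + g
u = 225 (u = (12 + (-2 + 5))² = (12 + 3)² = 15² = 225)
-75*X(-5, t(a(3, 6))) + u = -75*(0 - 5) + 225 = -75*(-5) + 225 = 375 + 225 = 600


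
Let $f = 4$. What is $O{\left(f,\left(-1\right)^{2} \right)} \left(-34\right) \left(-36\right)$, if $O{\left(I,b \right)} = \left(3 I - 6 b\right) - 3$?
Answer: $3672$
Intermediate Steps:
$O{\left(I,b \right)} = -3 - 6 b + 3 I$ ($O{\left(I,b \right)} = \left(- 6 b + 3 I\right) - 3 = -3 - 6 b + 3 I$)
$O{\left(f,\left(-1\right)^{2} \right)} \left(-34\right) \left(-36\right) = \left(-3 - 6 \left(-1\right)^{2} + 3 \cdot 4\right) \left(-34\right) \left(-36\right) = \left(-3 - 6 + 12\right) \left(-34\right) \left(-36\right) = 3 \left(-34\right) \left(-36\right) = \left(-102\right) \left(-36\right) = 3672$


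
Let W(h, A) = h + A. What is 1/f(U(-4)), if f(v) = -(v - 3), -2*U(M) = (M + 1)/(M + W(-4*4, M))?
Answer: 16/49 ≈ 0.32653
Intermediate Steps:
W(h, A) = A + h
U(M) = -(1 + M)/(2*(-16 + 2*M)) (U(M) = -(M + 1)/(2*(M + (M - 4*4))) = -(1 + M)/(2*(M + (M - 16))) = -(1 + M)/(2*(M + (-16 + M))) = -(1 + M)/(2*(-16 + 2*M)))
f(v) = 3 - v (f(v) = -(-3 + v) = 3 - v)
1/f(U(-4)) = 1/(3 - (-1 - 1*(-4))/(4*(-8 - 4))) = 1/(3 - (-1 + 4)/(4*(-12))) = 1/(3 - (-1)*3/(4*12)) = 1/(3 - 1*(-1/16)) = 1/(3 + 1/16) = 1/(49/16) = 16/49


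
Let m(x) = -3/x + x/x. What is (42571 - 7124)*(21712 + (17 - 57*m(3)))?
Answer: 770227863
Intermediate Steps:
m(x) = 1 - 3/x (m(x) = -3/x + 1 = 1 - 3/x)
(42571 - 7124)*(21712 + (17 - 57*m(3))) = (42571 - 7124)*(21712 + (17 - 57*(-3 + 3)/3)) = 35447*(21712 + (17 - 19*0)) = 35447*(21712 + (17 - 57*0)) = 35447*(21712 + (17 + 0)) = 35447*(21712 + 17) = 35447*21729 = 770227863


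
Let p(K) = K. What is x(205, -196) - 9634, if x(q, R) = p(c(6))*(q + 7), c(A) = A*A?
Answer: -2002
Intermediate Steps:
c(A) = A²
x(q, R) = 252 + 36*q (x(q, R) = 6²*(q + 7) = 36*(7 + q) = 252 + 36*q)
x(205, -196) - 9634 = (252 + 36*205) - 9634 = (252 + 7380) - 9634 = 7632 - 9634 = -2002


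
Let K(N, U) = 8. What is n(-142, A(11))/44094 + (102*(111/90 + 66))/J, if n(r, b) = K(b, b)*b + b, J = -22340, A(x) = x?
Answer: -250146811/820883300 ≈ -0.30473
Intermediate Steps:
n(r, b) = 9*b (n(r, b) = 8*b + b = 9*b)
n(-142, A(11))/44094 + (102*(111/90 + 66))/J = (9*11)/44094 + (102*(111/90 + 66))/(-22340) = 99*(1/44094) + (102*(111*(1/90) + 66))*(-1/22340) = 33/14698 + (102*(37/30 + 66))*(-1/22340) = 33/14698 + (102*(2017/30))*(-1/22340) = 33/14698 + (34289/5)*(-1/22340) = 33/14698 - 34289/111700 = -250146811/820883300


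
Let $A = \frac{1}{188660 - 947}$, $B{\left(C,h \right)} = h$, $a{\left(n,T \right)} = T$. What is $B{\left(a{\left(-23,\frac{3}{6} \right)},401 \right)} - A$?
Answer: $\frac{75272912}{187713} \approx 401.0$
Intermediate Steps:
$A = \frac{1}{187713} \approx 5.3273 \cdot 10^{-6}$
$B{\left(a{\left(-23,\frac{3}{6} \right)},401 \right)} - A = 401 - \frac{1}{187713} = \frac{75272912}{187713}$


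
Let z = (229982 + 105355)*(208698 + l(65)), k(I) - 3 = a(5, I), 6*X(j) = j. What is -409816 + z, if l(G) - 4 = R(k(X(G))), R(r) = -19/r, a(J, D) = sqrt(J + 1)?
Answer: 69978721355 + 2123801*sqrt(6) ≈ 6.9984e+10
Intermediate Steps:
a(J, D) = sqrt(1 + J)
X(j) = j/6
k(I) = 3 + sqrt(6) (k(I) = 3 + sqrt(1 + 5) = 3 + sqrt(6))
l(G) = 4 - 19/(3 + sqrt(6))
z = 69979131171 + 2123801*sqrt(6) (z = (229982 + 105355)*(208698 + (-15 + 19*sqrt(6)/3)) = 335337*(208683 + 19*sqrt(6)/3) = 69979131171 + 2123801*sqrt(6) ≈ 6.9984e+10)
-409816 + z = -409816 + (69979131171 + 2123801*sqrt(6)) = 69978721355 + 2123801*sqrt(6)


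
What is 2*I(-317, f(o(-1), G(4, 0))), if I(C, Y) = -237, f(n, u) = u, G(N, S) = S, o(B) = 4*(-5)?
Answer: -474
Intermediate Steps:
o(B) = -20
2*I(-317, f(o(-1), G(4, 0))) = 2*(-237) = -474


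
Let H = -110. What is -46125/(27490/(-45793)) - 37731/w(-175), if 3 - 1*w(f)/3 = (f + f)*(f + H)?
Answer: 42137234220821/548409006 ≈ 76835.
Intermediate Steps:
w(f) = 9 - 6*f*(-110 + f) (w(f) = 9 - 3*(f + f)*(f - 110) = 9 - 3*2*f*(-110 + f) = 9 - 6*f*(-110 + f))
-46125/(27490/(-45793)) - 37731/w(-175) = -46125/(27490/(-45793)) - 37731/(9 - 6*(-175)² + 660*(-175)) = -46125/(27490*(-1/45793)) - 37731/(9 - 6*30625 - 115500) = -46125/(-27490/45793) - 37731/(9 - 183750 - 115500) = -46125*(-45793/27490) - 37731/(-299241) = 422440425/5498 - 37731*(-1/299241) = 422440425/5498 + 12577/99747 = 42137234220821/548409006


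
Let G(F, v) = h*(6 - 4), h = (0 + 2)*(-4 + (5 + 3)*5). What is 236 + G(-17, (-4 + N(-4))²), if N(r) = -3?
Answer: 380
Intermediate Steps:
h = 72 (h = 2*(-4 + 8*5) = 2*(-4 + 40) = 2*36 = 72)
G(F, v) = 144 (G(F, v) = 72*(6 - 4) = 72*2 = 144)
236 + G(-17, (-4 + N(-4))²) = 236 + 144 = 380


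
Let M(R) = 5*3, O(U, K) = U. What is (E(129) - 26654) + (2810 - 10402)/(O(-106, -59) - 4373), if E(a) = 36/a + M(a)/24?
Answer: -41063838887/1540776 ≈ -26651.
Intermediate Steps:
M(R) = 15
E(a) = 5/8 + 36/a (E(a) = 36/a + 15/24 = 36/a + 15*(1/24) = 36/a + 5/8 = 5/8 + 36/a)
(E(129) - 26654) + (2810 - 10402)/(O(-106, -59) - 4373) = ((5/8 + 36/129) - 26654) + (2810 - 10402)/(-106 - 4373) = ((5/8 + 36*(1/129)) - 26654) - 7592/(-4479) = ((5/8 + 12/43) - 26654) - 7592*(-1/4479) = (311/344 - 26654) + 7592/4479 = -9168665/344 + 7592/4479 = -41063838887/1540776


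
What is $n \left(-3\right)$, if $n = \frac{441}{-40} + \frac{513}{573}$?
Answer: $\frac{232173}{7640} \approx 30.389$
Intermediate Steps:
$n = - \frac{77391}{7640}$ ($n = 441 \left(- \frac{1}{40}\right) + 513 \cdot \frac{1}{573} = - \frac{441}{40} + \frac{171}{191} = - \frac{77391}{7640} \approx -10.13$)
$n \left(-3\right) = \left(- \frac{77391}{7640}\right) \left(-3\right) = \frac{232173}{7640}$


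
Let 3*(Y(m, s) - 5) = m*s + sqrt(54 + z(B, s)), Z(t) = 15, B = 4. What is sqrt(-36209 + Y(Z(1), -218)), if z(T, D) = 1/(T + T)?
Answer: sqrt(-1342584 + 3*sqrt(866))/6 ≈ 193.11*I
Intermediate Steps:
z(T, D) = 1/(2*T)
Y(m, s) = 5 + sqrt(866)/12 + m*s/3 (Y(m, s) = 5 + (m*s + sqrt(54 + (1/2)/4))/3 = 5 + (m*s + sqrt(54 + (1/2)*(1/4)))/3 = 5 + (m*s + sqrt(54 + 1/8))/3 = 5 + (m*s + sqrt(433/8))/3 = 5 + (m*s + sqrt(866)/4)/3 = 5 + (sqrt(866)/4 + m*s)/3 = 5 + (sqrt(866)/12 + m*s/3) = 5 + sqrt(866)/12 + m*s/3)
sqrt(-36209 + Y(Z(1), -218)) = sqrt(-36209 + (5 + sqrt(866)/12 + (1/3)*15*(-218))) = sqrt(-36209 + (5 + sqrt(866)/12 - 1090)) = sqrt(-36209 + (-1085 + sqrt(866)/12)) = sqrt(-37294 + sqrt(866)/12)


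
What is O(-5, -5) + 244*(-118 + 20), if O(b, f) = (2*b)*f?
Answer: -23862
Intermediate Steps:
O(b, f) = 2*b*f
O(-5, -5) + 244*(-118 + 20) = 2*(-5)*(-5) + 244*(-118 + 20) = 50 + 244*(-98) = 50 - 23912 = -23862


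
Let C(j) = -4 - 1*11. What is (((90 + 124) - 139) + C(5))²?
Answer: 3600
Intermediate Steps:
C(j) = -15 (C(j) = -4 - 11 = -15)
(((90 + 124) - 139) + C(5))² = (((90 + 124) - 139) - 15)² = ((214 - 139) - 15)² = (75 - 15)² = 60² = 3600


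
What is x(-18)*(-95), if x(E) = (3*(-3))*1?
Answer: 855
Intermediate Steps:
x(E) = -9 (x(E) = -9*1 = -9)
x(-18)*(-95) = -9*(-95) = 855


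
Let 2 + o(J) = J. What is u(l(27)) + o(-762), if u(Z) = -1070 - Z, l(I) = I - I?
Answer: -1834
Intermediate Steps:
o(J) = -2 + J
l(I) = 0
u(l(27)) + o(-762) = (-1070 - 1*0) + (-2 - 762) = (-1070 + 0) - 764 = -1070 - 764 = -1834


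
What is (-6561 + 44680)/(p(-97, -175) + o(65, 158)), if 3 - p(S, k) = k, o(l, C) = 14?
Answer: 38119/192 ≈ 198.54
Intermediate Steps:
p(S, k) = 3 - k
(-6561 + 44680)/(p(-97, -175) + o(65, 158)) = (-6561 + 44680)/((3 - 1*(-175)) + 14) = 38119/((3 + 175) + 14) = 38119/(178 + 14) = 38119/192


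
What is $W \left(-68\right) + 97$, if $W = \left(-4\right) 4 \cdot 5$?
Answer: $5537$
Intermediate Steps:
$W = -80$ ($W = \left(-16\right) 5 = -80$)
$W \left(-68\right) + 97 = \left(-80\right) \left(-68\right) + 97 = 5440 + 97 = 5537$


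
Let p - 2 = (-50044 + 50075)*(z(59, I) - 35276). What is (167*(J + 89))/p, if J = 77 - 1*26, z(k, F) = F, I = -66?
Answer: -1169/54780 ≈ -0.021340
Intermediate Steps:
J = 51 (J = 77 - 26 = 51)
p = -1095600 (p = 2 + (-50044 + 50075)*(-66 - 35276) = 2 + 31*(-35342) = 2 - 1095602 = -1095600)
(167*(J + 89))/p = (167*(51 + 89))/(-1095600) = (167*140)*(-1/1095600) = 23380*(-1/1095600) = -1169/54780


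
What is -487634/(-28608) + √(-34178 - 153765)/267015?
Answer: 243817/14304 + I*√187943/267015 ≈ 17.045 + 0.0016236*I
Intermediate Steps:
-487634/(-28608) + √(-34178 - 153765)/267015 = -487634*(-1/28608) + √(-187943)*(1/267015) = 243817/14304 + (I*√187943)*(1/267015) = 243817/14304 + I*√187943/267015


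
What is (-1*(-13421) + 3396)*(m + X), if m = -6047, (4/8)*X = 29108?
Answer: 877326073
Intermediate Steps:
X = 58216 (X = 2*29108 = 58216)
(-1*(-13421) + 3396)*(m + X) = (-1*(-13421) + 3396)*(-6047 + 58216) = (13421 + 3396)*52169 = 16817*52169 = 877326073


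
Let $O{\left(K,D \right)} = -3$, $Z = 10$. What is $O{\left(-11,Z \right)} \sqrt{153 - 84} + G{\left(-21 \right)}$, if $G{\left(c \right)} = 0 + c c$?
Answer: $441 - 3 \sqrt{69} \approx 416.08$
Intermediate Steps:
$G{\left(c \right)} = c^{2}$ ($G{\left(c \right)} = 0 + c^{2} = c^{2}$)
$O{\left(-11,Z \right)} \sqrt{153 - 84} + G{\left(-21 \right)} = - 3 \sqrt{153 - 84} + \left(-21\right)^{2} = - 3 \sqrt{69} + 441 = 441 - 3 \sqrt{69}$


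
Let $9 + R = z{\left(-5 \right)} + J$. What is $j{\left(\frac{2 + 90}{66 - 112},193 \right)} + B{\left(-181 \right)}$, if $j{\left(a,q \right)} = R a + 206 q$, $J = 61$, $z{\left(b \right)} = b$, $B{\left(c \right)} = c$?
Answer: $39483$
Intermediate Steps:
$R = 47$ ($R = -9 + \left(-5 + 61\right) = -9 + 56 = 47$)
$j{\left(a,q \right)} = 47 a + 206 q$
$j{\left(\frac{2 + 90}{66 - 112},193 \right)} + B{\left(-181 \right)} = \left(47 \frac{2 + 90}{66 - 112} + 206 \cdot 193\right) - 181 = \left(47 \frac{92}{-46} + 39758\right) - 181 = \left(47 \cdot 92 \left(- \frac{1}{46}\right) + 39758\right) - 181 = \left(47 \left(-2\right) + 39758\right) - 181 = \left(-94 + 39758\right) - 181 = 39664 - 181 = 39483$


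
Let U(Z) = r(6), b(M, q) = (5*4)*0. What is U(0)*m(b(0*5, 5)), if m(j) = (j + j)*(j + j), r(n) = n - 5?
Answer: 0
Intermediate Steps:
r(n) = -5 + n
b(M, q) = 0 (b(M, q) = 20*0 = 0)
m(j) = 4*j² (m(j) = (2*j)*(2*j) = 4*j²)
U(Z) = 1 (U(Z) = -5 + 6 = 1)
U(0)*m(b(0*5, 5)) = 1*(4*0²) = 1*(4*0) = 1*0 = 0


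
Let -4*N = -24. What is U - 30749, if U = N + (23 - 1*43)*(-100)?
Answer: -28743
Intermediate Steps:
N = 6 (N = -¼*(-24) = 6)
U = 2006 (U = 6 + (23 - 1*43)*(-100) = 6 + (23 - 43)*(-100) = 6 - 20*(-100) = 6 + 2000 = 2006)
U - 30749 = 2006 - 30749 = -28743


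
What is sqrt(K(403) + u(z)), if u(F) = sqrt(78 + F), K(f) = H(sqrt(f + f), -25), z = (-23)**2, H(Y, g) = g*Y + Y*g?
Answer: sqrt(sqrt(607) - 50*sqrt(806)) ≈ 37.348*I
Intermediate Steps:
H(Y, g) = 2*Y*g (H(Y, g) = Y*g + Y*g = 2*Y*g)
z = 529
K(f) = -50*sqrt(2)*sqrt(f) (K(f) = 2*sqrt(f + f)*(-25) = 2*sqrt(2*f)*(-25) = 2*(sqrt(2)*sqrt(f))*(-25) = -50*sqrt(2)*sqrt(f))
sqrt(K(403) + u(z)) = sqrt(-50*sqrt(2)*sqrt(403) + sqrt(78 + 529)) = sqrt(-50*sqrt(806) + sqrt(607)) = sqrt(sqrt(607) - 50*sqrt(806))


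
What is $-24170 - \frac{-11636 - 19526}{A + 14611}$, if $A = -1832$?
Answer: $- \frac{308837268}{12779} \approx -24168.0$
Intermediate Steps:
$-24170 - \frac{-11636 - 19526}{A + 14611} = -24170 - \frac{-11636 - 19526}{-1832 + 14611} = -24170 - - \frac{31162}{12779} = -24170 + \frac{31162}{12779} = - \frac{308837268}{12779}$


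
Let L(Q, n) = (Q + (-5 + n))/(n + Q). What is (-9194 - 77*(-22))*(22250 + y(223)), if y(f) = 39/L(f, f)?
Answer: -8191370000/49 ≈ -1.6717e+8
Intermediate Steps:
L(Q, n) = (-5 + Q + n)/(Q + n)
y(f) = 78*f/(-5 + 2*f) (y(f) = 39/(((-5 + f + f)/(f + f))) = 39/(((-5 + 2*f)/((2*f)))) = 39/(((1/(2*f))*(-5 + 2*f))) = 39/(((-5 + 2*f)/(2*f))) = 39*(2*f/(-5 + 2*f)) = 78*f/(-5 + 2*f))
(-9194 - 77*(-22))*(22250 + y(223)) = (-9194 - 77*(-22))*(22250 + 78*223/(-5 + 2*223)) = (-9194 + 1694)*(22250 + 78*223/(-5 + 446)) = -7500*(22250 + 78*223/441) = -7500*(22250 + 78*223*(1/441)) = -7500*(22250 + 5798/147) = -7500*3276548/147 = -8191370000/49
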